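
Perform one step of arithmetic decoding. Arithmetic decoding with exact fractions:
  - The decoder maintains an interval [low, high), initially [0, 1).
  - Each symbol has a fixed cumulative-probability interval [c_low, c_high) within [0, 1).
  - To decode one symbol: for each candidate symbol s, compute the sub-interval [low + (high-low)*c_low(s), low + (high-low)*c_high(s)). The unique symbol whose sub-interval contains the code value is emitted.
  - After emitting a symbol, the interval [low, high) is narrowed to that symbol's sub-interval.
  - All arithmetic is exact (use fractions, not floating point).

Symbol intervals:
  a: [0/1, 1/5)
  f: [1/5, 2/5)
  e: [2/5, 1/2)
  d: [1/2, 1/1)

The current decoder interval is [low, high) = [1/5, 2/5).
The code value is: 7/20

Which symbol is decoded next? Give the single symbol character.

Interval width = high − low = 2/5 − 1/5 = 1/5
Scaled code = (code − low) / width = (7/20 − 1/5) / 1/5 = 3/4
  a: [0/1, 1/5) 
  f: [1/5, 2/5) 
  e: [2/5, 1/2) 
  d: [1/2, 1/1) ← scaled code falls here ✓

Answer: d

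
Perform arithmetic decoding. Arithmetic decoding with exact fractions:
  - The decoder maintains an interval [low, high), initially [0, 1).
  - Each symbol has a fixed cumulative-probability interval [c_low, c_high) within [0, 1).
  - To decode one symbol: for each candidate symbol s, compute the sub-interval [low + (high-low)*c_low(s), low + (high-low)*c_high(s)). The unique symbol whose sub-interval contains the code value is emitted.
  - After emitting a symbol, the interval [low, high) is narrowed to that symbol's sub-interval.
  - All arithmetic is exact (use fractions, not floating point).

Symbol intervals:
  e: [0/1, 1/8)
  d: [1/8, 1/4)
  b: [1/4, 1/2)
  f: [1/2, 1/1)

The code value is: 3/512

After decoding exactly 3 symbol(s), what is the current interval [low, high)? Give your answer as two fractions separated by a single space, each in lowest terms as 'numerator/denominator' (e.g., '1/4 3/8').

Step 1: interval [0/1, 1/1), width = 1/1 - 0/1 = 1/1
  'e': [0/1 + 1/1*0/1, 0/1 + 1/1*1/8) = [0/1, 1/8) <- contains code 3/512
  'd': [0/1 + 1/1*1/8, 0/1 + 1/1*1/4) = [1/8, 1/4)
  'b': [0/1 + 1/1*1/4, 0/1 + 1/1*1/2) = [1/4, 1/2)
  'f': [0/1 + 1/1*1/2, 0/1 + 1/1*1/1) = [1/2, 1/1)
  emit 'e', narrow to [0/1, 1/8)
Step 2: interval [0/1, 1/8), width = 1/8 - 0/1 = 1/8
  'e': [0/1 + 1/8*0/1, 0/1 + 1/8*1/8) = [0/1, 1/64) <- contains code 3/512
  'd': [0/1 + 1/8*1/8, 0/1 + 1/8*1/4) = [1/64, 1/32)
  'b': [0/1 + 1/8*1/4, 0/1 + 1/8*1/2) = [1/32, 1/16)
  'f': [0/1 + 1/8*1/2, 0/1 + 1/8*1/1) = [1/16, 1/8)
  emit 'e', narrow to [0/1, 1/64)
Step 3: interval [0/1, 1/64), width = 1/64 - 0/1 = 1/64
  'e': [0/1 + 1/64*0/1, 0/1 + 1/64*1/8) = [0/1, 1/512)
  'd': [0/1 + 1/64*1/8, 0/1 + 1/64*1/4) = [1/512, 1/256)
  'b': [0/1 + 1/64*1/4, 0/1 + 1/64*1/2) = [1/256, 1/128) <- contains code 3/512
  'f': [0/1 + 1/64*1/2, 0/1 + 1/64*1/1) = [1/128, 1/64)
  emit 'b', narrow to [1/256, 1/128)

Answer: 1/256 1/128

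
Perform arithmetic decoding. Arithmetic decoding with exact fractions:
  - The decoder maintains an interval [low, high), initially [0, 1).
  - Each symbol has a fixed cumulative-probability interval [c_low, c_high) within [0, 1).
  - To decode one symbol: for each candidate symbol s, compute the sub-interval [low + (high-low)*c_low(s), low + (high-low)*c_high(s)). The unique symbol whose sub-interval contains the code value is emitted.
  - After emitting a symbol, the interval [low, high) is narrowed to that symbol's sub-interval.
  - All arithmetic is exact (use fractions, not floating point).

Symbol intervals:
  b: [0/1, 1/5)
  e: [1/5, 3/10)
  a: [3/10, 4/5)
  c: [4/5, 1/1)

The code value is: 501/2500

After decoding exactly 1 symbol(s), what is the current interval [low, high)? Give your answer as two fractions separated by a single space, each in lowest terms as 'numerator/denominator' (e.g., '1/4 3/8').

Answer: 1/5 3/10

Derivation:
Step 1: interval [0/1, 1/1), width = 1/1 - 0/1 = 1/1
  'b': [0/1 + 1/1*0/1, 0/1 + 1/1*1/5) = [0/1, 1/5)
  'e': [0/1 + 1/1*1/5, 0/1 + 1/1*3/10) = [1/5, 3/10) <- contains code 501/2500
  'a': [0/1 + 1/1*3/10, 0/1 + 1/1*4/5) = [3/10, 4/5)
  'c': [0/1 + 1/1*4/5, 0/1 + 1/1*1/1) = [4/5, 1/1)
  emit 'e', narrow to [1/5, 3/10)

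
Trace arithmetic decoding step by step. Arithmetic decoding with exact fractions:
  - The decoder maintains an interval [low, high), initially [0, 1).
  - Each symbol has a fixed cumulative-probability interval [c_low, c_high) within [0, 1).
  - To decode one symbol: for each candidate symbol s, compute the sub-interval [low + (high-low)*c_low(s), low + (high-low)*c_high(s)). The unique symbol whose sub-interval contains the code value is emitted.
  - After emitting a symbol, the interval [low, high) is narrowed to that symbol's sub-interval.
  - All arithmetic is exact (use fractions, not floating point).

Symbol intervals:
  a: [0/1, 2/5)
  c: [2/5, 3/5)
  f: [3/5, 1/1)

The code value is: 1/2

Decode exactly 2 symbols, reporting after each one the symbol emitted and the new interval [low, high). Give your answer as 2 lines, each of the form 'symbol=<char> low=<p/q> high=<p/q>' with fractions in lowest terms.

Step 1: interval [0/1, 1/1), width = 1/1 - 0/1 = 1/1
  'a': [0/1 + 1/1*0/1, 0/1 + 1/1*2/5) = [0/1, 2/5)
  'c': [0/1 + 1/1*2/5, 0/1 + 1/1*3/5) = [2/5, 3/5) <- contains code 1/2
  'f': [0/1 + 1/1*3/5, 0/1 + 1/1*1/1) = [3/5, 1/1)
  emit 'c', narrow to [2/5, 3/5)
Step 2: interval [2/5, 3/5), width = 3/5 - 2/5 = 1/5
  'a': [2/5 + 1/5*0/1, 2/5 + 1/5*2/5) = [2/5, 12/25)
  'c': [2/5 + 1/5*2/5, 2/5 + 1/5*3/5) = [12/25, 13/25) <- contains code 1/2
  'f': [2/5 + 1/5*3/5, 2/5 + 1/5*1/1) = [13/25, 3/5)
  emit 'c', narrow to [12/25, 13/25)

Answer: symbol=c low=2/5 high=3/5
symbol=c low=12/25 high=13/25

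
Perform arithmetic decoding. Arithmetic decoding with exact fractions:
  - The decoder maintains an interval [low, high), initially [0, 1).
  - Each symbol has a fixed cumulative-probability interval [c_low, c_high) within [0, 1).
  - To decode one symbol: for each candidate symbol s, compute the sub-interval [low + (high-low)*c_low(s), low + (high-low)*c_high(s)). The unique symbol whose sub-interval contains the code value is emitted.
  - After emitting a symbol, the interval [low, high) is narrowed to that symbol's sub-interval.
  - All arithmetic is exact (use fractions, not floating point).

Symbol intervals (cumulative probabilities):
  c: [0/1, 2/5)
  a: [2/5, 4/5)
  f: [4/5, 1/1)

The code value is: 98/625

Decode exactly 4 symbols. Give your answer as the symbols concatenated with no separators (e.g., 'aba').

Answer: ccff

Derivation:
Step 1: interval [0/1, 1/1), width = 1/1 - 0/1 = 1/1
  'c': [0/1 + 1/1*0/1, 0/1 + 1/1*2/5) = [0/1, 2/5) <- contains code 98/625
  'a': [0/1 + 1/1*2/5, 0/1 + 1/1*4/5) = [2/5, 4/5)
  'f': [0/1 + 1/1*4/5, 0/1 + 1/1*1/1) = [4/5, 1/1)
  emit 'c', narrow to [0/1, 2/5)
Step 2: interval [0/1, 2/5), width = 2/5 - 0/1 = 2/5
  'c': [0/1 + 2/5*0/1, 0/1 + 2/5*2/5) = [0/1, 4/25) <- contains code 98/625
  'a': [0/1 + 2/5*2/5, 0/1 + 2/5*4/5) = [4/25, 8/25)
  'f': [0/1 + 2/5*4/5, 0/1 + 2/5*1/1) = [8/25, 2/5)
  emit 'c', narrow to [0/1, 4/25)
Step 3: interval [0/1, 4/25), width = 4/25 - 0/1 = 4/25
  'c': [0/1 + 4/25*0/1, 0/1 + 4/25*2/5) = [0/1, 8/125)
  'a': [0/1 + 4/25*2/5, 0/1 + 4/25*4/5) = [8/125, 16/125)
  'f': [0/1 + 4/25*4/5, 0/1 + 4/25*1/1) = [16/125, 4/25) <- contains code 98/625
  emit 'f', narrow to [16/125, 4/25)
Step 4: interval [16/125, 4/25), width = 4/25 - 16/125 = 4/125
  'c': [16/125 + 4/125*0/1, 16/125 + 4/125*2/5) = [16/125, 88/625)
  'a': [16/125 + 4/125*2/5, 16/125 + 4/125*4/5) = [88/625, 96/625)
  'f': [16/125 + 4/125*4/5, 16/125 + 4/125*1/1) = [96/625, 4/25) <- contains code 98/625
  emit 'f', narrow to [96/625, 4/25)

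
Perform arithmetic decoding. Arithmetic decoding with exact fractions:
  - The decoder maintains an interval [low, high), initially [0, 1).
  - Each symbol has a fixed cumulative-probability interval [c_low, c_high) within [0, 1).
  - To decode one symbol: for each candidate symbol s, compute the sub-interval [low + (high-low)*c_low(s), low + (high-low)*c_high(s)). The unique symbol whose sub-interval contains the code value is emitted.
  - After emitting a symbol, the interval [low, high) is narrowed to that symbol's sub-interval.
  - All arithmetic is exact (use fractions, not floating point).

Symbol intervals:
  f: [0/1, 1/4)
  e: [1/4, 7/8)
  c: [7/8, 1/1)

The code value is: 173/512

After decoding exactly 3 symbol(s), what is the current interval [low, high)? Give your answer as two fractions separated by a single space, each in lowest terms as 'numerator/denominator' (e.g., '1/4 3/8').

Answer: 37/128 99/256

Derivation:
Step 1: interval [0/1, 1/1), width = 1/1 - 0/1 = 1/1
  'f': [0/1 + 1/1*0/1, 0/1 + 1/1*1/4) = [0/1, 1/4)
  'e': [0/1 + 1/1*1/4, 0/1 + 1/1*7/8) = [1/4, 7/8) <- contains code 173/512
  'c': [0/1 + 1/1*7/8, 0/1 + 1/1*1/1) = [7/8, 1/1)
  emit 'e', narrow to [1/4, 7/8)
Step 2: interval [1/4, 7/8), width = 7/8 - 1/4 = 5/8
  'f': [1/4 + 5/8*0/1, 1/4 + 5/8*1/4) = [1/4, 13/32) <- contains code 173/512
  'e': [1/4 + 5/8*1/4, 1/4 + 5/8*7/8) = [13/32, 51/64)
  'c': [1/4 + 5/8*7/8, 1/4 + 5/8*1/1) = [51/64, 7/8)
  emit 'f', narrow to [1/4, 13/32)
Step 3: interval [1/4, 13/32), width = 13/32 - 1/4 = 5/32
  'f': [1/4 + 5/32*0/1, 1/4 + 5/32*1/4) = [1/4, 37/128)
  'e': [1/4 + 5/32*1/4, 1/4 + 5/32*7/8) = [37/128, 99/256) <- contains code 173/512
  'c': [1/4 + 5/32*7/8, 1/4 + 5/32*1/1) = [99/256, 13/32)
  emit 'e', narrow to [37/128, 99/256)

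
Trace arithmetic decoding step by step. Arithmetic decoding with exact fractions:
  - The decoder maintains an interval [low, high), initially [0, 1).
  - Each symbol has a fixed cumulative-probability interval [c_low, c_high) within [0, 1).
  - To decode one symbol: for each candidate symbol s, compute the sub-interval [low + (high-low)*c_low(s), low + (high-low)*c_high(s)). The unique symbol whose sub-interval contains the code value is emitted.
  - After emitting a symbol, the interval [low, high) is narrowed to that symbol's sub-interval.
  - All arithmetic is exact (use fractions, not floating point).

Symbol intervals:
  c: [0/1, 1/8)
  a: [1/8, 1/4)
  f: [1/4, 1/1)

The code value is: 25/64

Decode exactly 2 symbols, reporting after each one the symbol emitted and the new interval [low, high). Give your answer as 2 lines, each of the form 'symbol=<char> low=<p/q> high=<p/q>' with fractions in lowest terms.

Answer: symbol=f low=1/4 high=1/1
symbol=a low=11/32 high=7/16

Derivation:
Step 1: interval [0/1, 1/1), width = 1/1 - 0/1 = 1/1
  'c': [0/1 + 1/1*0/1, 0/1 + 1/1*1/8) = [0/1, 1/8)
  'a': [0/1 + 1/1*1/8, 0/1 + 1/1*1/4) = [1/8, 1/4)
  'f': [0/1 + 1/1*1/4, 0/1 + 1/1*1/1) = [1/4, 1/1) <- contains code 25/64
  emit 'f', narrow to [1/4, 1/1)
Step 2: interval [1/4, 1/1), width = 1/1 - 1/4 = 3/4
  'c': [1/4 + 3/4*0/1, 1/4 + 3/4*1/8) = [1/4, 11/32)
  'a': [1/4 + 3/4*1/8, 1/4 + 3/4*1/4) = [11/32, 7/16) <- contains code 25/64
  'f': [1/4 + 3/4*1/4, 1/4 + 3/4*1/1) = [7/16, 1/1)
  emit 'a', narrow to [11/32, 7/16)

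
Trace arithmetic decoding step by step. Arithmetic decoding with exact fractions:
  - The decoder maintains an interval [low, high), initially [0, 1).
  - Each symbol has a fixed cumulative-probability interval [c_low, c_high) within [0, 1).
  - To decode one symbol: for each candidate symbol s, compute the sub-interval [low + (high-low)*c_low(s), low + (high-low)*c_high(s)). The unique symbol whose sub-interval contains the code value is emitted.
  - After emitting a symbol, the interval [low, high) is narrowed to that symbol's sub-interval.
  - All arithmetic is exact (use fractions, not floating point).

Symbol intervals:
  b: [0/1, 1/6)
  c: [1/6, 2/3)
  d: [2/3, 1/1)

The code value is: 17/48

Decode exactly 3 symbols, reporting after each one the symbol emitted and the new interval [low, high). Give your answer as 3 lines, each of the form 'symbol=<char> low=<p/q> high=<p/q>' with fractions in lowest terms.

Step 1: interval [0/1, 1/1), width = 1/1 - 0/1 = 1/1
  'b': [0/1 + 1/1*0/1, 0/1 + 1/1*1/6) = [0/1, 1/6)
  'c': [0/1 + 1/1*1/6, 0/1 + 1/1*2/3) = [1/6, 2/3) <- contains code 17/48
  'd': [0/1 + 1/1*2/3, 0/1 + 1/1*1/1) = [2/3, 1/1)
  emit 'c', narrow to [1/6, 2/3)
Step 2: interval [1/6, 2/3), width = 2/3 - 1/6 = 1/2
  'b': [1/6 + 1/2*0/1, 1/6 + 1/2*1/6) = [1/6, 1/4)
  'c': [1/6 + 1/2*1/6, 1/6 + 1/2*2/3) = [1/4, 1/2) <- contains code 17/48
  'd': [1/6 + 1/2*2/3, 1/6 + 1/2*1/1) = [1/2, 2/3)
  emit 'c', narrow to [1/4, 1/2)
Step 3: interval [1/4, 1/2), width = 1/2 - 1/4 = 1/4
  'b': [1/4 + 1/4*0/1, 1/4 + 1/4*1/6) = [1/4, 7/24)
  'c': [1/4 + 1/4*1/6, 1/4 + 1/4*2/3) = [7/24, 5/12) <- contains code 17/48
  'd': [1/4 + 1/4*2/3, 1/4 + 1/4*1/1) = [5/12, 1/2)
  emit 'c', narrow to [7/24, 5/12)

Answer: symbol=c low=1/6 high=2/3
symbol=c low=1/4 high=1/2
symbol=c low=7/24 high=5/12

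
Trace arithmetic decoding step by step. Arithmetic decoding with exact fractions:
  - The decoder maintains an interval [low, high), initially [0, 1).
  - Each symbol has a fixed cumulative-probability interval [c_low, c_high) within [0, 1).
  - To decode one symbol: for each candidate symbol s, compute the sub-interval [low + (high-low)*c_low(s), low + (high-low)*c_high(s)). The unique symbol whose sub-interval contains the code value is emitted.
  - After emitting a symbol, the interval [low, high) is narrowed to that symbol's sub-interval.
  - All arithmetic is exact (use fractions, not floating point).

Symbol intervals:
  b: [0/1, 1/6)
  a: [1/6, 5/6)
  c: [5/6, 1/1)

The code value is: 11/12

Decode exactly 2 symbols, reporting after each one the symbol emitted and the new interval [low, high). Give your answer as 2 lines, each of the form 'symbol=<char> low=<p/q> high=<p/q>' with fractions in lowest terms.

Answer: symbol=c low=5/6 high=1/1
symbol=a low=31/36 high=35/36

Derivation:
Step 1: interval [0/1, 1/1), width = 1/1 - 0/1 = 1/1
  'b': [0/1 + 1/1*0/1, 0/1 + 1/1*1/6) = [0/1, 1/6)
  'a': [0/1 + 1/1*1/6, 0/1 + 1/1*5/6) = [1/6, 5/6)
  'c': [0/1 + 1/1*5/6, 0/1 + 1/1*1/1) = [5/6, 1/1) <- contains code 11/12
  emit 'c', narrow to [5/6, 1/1)
Step 2: interval [5/6, 1/1), width = 1/1 - 5/6 = 1/6
  'b': [5/6 + 1/6*0/1, 5/6 + 1/6*1/6) = [5/6, 31/36)
  'a': [5/6 + 1/6*1/6, 5/6 + 1/6*5/6) = [31/36, 35/36) <- contains code 11/12
  'c': [5/6 + 1/6*5/6, 5/6 + 1/6*1/1) = [35/36, 1/1)
  emit 'a', narrow to [31/36, 35/36)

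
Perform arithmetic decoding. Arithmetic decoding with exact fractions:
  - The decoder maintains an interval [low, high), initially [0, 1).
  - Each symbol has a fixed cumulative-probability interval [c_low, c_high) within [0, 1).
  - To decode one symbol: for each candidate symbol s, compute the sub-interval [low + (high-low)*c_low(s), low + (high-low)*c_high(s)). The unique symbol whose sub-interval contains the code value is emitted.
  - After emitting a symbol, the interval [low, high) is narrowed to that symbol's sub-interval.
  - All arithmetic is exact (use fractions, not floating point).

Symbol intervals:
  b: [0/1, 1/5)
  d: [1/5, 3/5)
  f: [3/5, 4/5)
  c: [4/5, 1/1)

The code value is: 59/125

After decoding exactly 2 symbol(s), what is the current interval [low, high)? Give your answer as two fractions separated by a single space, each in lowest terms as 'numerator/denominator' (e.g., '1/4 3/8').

Step 1: interval [0/1, 1/1), width = 1/1 - 0/1 = 1/1
  'b': [0/1 + 1/1*0/1, 0/1 + 1/1*1/5) = [0/1, 1/5)
  'd': [0/1 + 1/1*1/5, 0/1 + 1/1*3/5) = [1/5, 3/5) <- contains code 59/125
  'f': [0/1 + 1/1*3/5, 0/1 + 1/1*4/5) = [3/5, 4/5)
  'c': [0/1 + 1/1*4/5, 0/1 + 1/1*1/1) = [4/5, 1/1)
  emit 'd', narrow to [1/5, 3/5)
Step 2: interval [1/5, 3/5), width = 3/5 - 1/5 = 2/5
  'b': [1/5 + 2/5*0/1, 1/5 + 2/5*1/5) = [1/5, 7/25)
  'd': [1/5 + 2/5*1/5, 1/5 + 2/5*3/5) = [7/25, 11/25)
  'f': [1/5 + 2/5*3/5, 1/5 + 2/5*4/5) = [11/25, 13/25) <- contains code 59/125
  'c': [1/5 + 2/5*4/5, 1/5 + 2/5*1/1) = [13/25, 3/5)
  emit 'f', narrow to [11/25, 13/25)

Answer: 11/25 13/25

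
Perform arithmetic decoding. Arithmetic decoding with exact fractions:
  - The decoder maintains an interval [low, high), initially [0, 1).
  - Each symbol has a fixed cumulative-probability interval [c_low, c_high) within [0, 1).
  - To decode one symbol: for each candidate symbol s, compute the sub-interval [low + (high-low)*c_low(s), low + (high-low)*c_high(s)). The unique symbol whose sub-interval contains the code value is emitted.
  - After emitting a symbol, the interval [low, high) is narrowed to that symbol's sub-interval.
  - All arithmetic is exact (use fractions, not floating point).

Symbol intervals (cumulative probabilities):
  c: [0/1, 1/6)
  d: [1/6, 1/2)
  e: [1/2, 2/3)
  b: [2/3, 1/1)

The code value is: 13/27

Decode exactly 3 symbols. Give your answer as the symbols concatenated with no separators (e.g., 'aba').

Answer: dbb

Derivation:
Step 1: interval [0/1, 1/1), width = 1/1 - 0/1 = 1/1
  'c': [0/1 + 1/1*0/1, 0/1 + 1/1*1/6) = [0/1, 1/6)
  'd': [0/1 + 1/1*1/6, 0/1 + 1/1*1/2) = [1/6, 1/2) <- contains code 13/27
  'e': [0/1 + 1/1*1/2, 0/1 + 1/1*2/3) = [1/2, 2/3)
  'b': [0/1 + 1/1*2/3, 0/1 + 1/1*1/1) = [2/3, 1/1)
  emit 'd', narrow to [1/6, 1/2)
Step 2: interval [1/6, 1/2), width = 1/2 - 1/6 = 1/3
  'c': [1/6 + 1/3*0/1, 1/6 + 1/3*1/6) = [1/6, 2/9)
  'd': [1/6 + 1/3*1/6, 1/6 + 1/3*1/2) = [2/9, 1/3)
  'e': [1/6 + 1/3*1/2, 1/6 + 1/3*2/3) = [1/3, 7/18)
  'b': [1/6 + 1/3*2/3, 1/6 + 1/3*1/1) = [7/18, 1/2) <- contains code 13/27
  emit 'b', narrow to [7/18, 1/2)
Step 3: interval [7/18, 1/2), width = 1/2 - 7/18 = 1/9
  'c': [7/18 + 1/9*0/1, 7/18 + 1/9*1/6) = [7/18, 11/27)
  'd': [7/18 + 1/9*1/6, 7/18 + 1/9*1/2) = [11/27, 4/9)
  'e': [7/18 + 1/9*1/2, 7/18 + 1/9*2/3) = [4/9, 25/54)
  'b': [7/18 + 1/9*2/3, 7/18 + 1/9*1/1) = [25/54, 1/2) <- contains code 13/27
  emit 'b', narrow to [25/54, 1/2)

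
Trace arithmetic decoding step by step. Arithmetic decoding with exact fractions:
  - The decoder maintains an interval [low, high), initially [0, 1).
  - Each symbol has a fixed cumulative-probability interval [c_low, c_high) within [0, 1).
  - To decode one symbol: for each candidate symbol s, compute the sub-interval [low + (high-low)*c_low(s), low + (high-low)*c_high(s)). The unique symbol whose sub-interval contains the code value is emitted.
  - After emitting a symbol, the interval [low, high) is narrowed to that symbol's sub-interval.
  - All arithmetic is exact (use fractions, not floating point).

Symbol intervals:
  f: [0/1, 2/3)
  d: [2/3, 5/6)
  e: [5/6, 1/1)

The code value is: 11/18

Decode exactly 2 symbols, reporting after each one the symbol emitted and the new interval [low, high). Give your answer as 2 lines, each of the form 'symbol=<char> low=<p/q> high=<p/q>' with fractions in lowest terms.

Step 1: interval [0/1, 1/1), width = 1/1 - 0/1 = 1/1
  'f': [0/1 + 1/1*0/1, 0/1 + 1/1*2/3) = [0/1, 2/3) <- contains code 11/18
  'd': [0/1 + 1/1*2/3, 0/1 + 1/1*5/6) = [2/3, 5/6)
  'e': [0/1 + 1/1*5/6, 0/1 + 1/1*1/1) = [5/6, 1/1)
  emit 'f', narrow to [0/1, 2/3)
Step 2: interval [0/1, 2/3), width = 2/3 - 0/1 = 2/3
  'f': [0/1 + 2/3*0/1, 0/1 + 2/3*2/3) = [0/1, 4/9)
  'd': [0/1 + 2/3*2/3, 0/1 + 2/3*5/6) = [4/9, 5/9)
  'e': [0/1 + 2/3*5/6, 0/1 + 2/3*1/1) = [5/9, 2/3) <- contains code 11/18
  emit 'e', narrow to [5/9, 2/3)

Answer: symbol=f low=0/1 high=2/3
symbol=e low=5/9 high=2/3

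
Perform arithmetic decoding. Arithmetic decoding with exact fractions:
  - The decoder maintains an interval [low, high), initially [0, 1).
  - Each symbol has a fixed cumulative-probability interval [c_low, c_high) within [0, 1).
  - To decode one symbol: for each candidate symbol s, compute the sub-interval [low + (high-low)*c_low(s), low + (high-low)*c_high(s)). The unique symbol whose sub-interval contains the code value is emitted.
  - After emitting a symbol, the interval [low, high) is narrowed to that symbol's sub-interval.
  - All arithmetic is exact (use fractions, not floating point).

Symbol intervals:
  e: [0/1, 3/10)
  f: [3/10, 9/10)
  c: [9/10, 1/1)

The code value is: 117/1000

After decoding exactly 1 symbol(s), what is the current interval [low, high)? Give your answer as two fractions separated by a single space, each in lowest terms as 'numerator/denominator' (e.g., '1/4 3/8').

Step 1: interval [0/1, 1/1), width = 1/1 - 0/1 = 1/1
  'e': [0/1 + 1/1*0/1, 0/1 + 1/1*3/10) = [0/1, 3/10) <- contains code 117/1000
  'f': [0/1 + 1/1*3/10, 0/1 + 1/1*9/10) = [3/10, 9/10)
  'c': [0/1 + 1/1*9/10, 0/1 + 1/1*1/1) = [9/10, 1/1)
  emit 'e', narrow to [0/1, 3/10)

Answer: 0/1 3/10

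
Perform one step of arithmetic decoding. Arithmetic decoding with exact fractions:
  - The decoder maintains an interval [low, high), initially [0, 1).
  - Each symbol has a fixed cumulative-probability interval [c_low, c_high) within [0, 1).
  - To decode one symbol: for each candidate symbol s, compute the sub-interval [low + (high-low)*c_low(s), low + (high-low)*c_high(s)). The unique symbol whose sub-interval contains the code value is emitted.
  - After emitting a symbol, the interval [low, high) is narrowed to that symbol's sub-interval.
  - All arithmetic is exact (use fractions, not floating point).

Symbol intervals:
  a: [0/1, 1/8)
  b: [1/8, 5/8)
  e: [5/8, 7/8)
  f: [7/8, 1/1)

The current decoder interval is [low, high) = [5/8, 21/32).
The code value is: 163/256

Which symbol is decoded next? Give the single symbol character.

Interval width = high − low = 21/32 − 5/8 = 1/32
Scaled code = (code − low) / width = (163/256 − 5/8) / 1/32 = 3/8
  a: [0/1, 1/8) 
  b: [1/8, 5/8) ← scaled code falls here ✓
  e: [5/8, 7/8) 
  f: [7/8, 1/1) 

Answer: b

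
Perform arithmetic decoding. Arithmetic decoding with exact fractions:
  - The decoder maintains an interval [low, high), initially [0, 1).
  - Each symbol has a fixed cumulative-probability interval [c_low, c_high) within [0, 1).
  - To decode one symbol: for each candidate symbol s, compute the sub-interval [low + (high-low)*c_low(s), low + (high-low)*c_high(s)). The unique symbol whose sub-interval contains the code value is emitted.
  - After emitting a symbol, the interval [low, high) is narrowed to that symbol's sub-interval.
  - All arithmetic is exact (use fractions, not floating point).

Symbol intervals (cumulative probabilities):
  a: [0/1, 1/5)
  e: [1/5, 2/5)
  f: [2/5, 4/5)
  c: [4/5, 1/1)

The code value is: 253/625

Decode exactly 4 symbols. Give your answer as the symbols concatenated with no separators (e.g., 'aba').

Answer: faae

Derivation:
Step 1: interval [0/1, 1/1), width = 1/1 - 0/1 = 1/1
  'a': [0/1 + 1/1*0/1, 0/1 + 1/1*1/5) = [0/1, 1/5)
  'e': [0/1 + 1/1*1/5, 0/1 + 1/1*2/5) = [1/5, 2/5)
  'f': [0/1 + 1/1*2/5, 0/1 + 1/1*4/5) = [2/5, 4/5) <- contains code 253/625
  'c': [0/1 + 1/1*4/5, 0/1 + 1/1*1/1) = [4/5, 1/1)
  emit 'f', narrow to [2/5, 4/5)
Step 2: interval [2/5, 4/5), width = 4/5 - 2/5 = 2/5
  'a': [2/5 + 2/5*0/1, 2/5 + 2/5*1/5) = [2/5, 12/25) <- contains code 253/625
  'e': [2/5 + 2/5*1/5, 2/5 + 2/5*2/5) = [12/25, 14/25)
  'f': [2/5 + 2/5*2/5, 2/5 + 2/5*4/5) = [14/25, 18/25)
  'c': [2/5 + 2/5*4/5, 2/5 + 2/5*1/1) = [18/25, 4/5)
  emit 'a', narrow to [2/5, 12/25)
Step 3: interval [2/5, 12/25), width = 12/25 - 2/5 = 2/25
  'a': [2/5 + 2/25*0/1, 2/5 + 2/25*1/5) = [2/5, 52/125) <- contains code 253/625
  'e': [2/5 + 2/25*1/5, 2/5 + 2/25*2/5) = [52/125, 54/125)
  'f': [2/5 + 2/25*2/5, 2/5 + 2/25*4/5) = [54/125, 58/125)
  'c': [2/5 + 2/25*4/5, 2/5 + 2/25*1/1) = [58/125, 12/25)
  emit 'a', narrow to [2/5, 52/125)
Step 4: interval [2/5, 52/125), width = 52/125 - 2/5 = 2/125
  'a': [2/5 + 2/125*0/1, 2/5 + 2/125*1/5) = [2/5, 252/625)
  'e': [2/5 + 2/125*1/5, 2/5 + 2/125*2/5) = [252/625, 254/625) <- contains code 253/625
  'f': [2/5 + 2/125*2/5, 2/5 + 2/125*4/5) = [254/625, 258/625)
  'c': [2/5 + 2/125*4/5, 2/5 + 2/125*1/1) = [258/625, 52/125)
  emit 'e', narrow to [252/625, 254/625)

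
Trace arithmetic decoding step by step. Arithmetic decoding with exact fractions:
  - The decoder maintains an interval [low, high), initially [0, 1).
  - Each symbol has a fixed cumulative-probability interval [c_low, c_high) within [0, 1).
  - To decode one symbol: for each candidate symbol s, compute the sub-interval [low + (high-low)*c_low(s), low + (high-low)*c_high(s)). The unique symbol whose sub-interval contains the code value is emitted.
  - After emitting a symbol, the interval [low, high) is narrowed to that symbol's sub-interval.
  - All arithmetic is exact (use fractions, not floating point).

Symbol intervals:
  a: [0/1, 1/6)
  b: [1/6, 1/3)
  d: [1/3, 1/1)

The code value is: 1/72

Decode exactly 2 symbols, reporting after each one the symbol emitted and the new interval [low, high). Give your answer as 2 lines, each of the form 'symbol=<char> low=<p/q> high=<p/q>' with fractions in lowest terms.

Step 1: interval [0/1, 1/1), width = 1/1 - 0/1 = 1/1
  'a': [0/1 + 1/1*0/1, 0/1 + 1/1*1/6) = [0/1, 1/6) <- contains code 1/72
  'b': [0/1 + 1/1*1/6, 0/1 + 1/1*1/3) = [1/6, 1/3)
  'd': [0/1 + 1/1*1/3, 0/1 + 1/1*1/1) = [1/3, 1/1)
  emit 'a', narrow to [0/1, 1/6)
Step 2: interval [0/1, 1/6), width = 1/6 - 0/1 = 1/6
  'a': [0/1 + 1/6*0/1, 0/1 + 1/6*1/6) = [0/1, 1/36) <- contains code 1/72
  'b': [0/1 + 1/6*1/6, 0/1 + 1/6*1/3) = [1/36, 1/18)
  'd': [0/1 + 1/6*1/3, 0/1 + 1/6*1/1) = [1/18, 1/6)
  emit 'a', narrow to [0/1, 1/36)

Answer: symbol=a low=0/1 high=1/6
symbol=a low=0/1 high=1/36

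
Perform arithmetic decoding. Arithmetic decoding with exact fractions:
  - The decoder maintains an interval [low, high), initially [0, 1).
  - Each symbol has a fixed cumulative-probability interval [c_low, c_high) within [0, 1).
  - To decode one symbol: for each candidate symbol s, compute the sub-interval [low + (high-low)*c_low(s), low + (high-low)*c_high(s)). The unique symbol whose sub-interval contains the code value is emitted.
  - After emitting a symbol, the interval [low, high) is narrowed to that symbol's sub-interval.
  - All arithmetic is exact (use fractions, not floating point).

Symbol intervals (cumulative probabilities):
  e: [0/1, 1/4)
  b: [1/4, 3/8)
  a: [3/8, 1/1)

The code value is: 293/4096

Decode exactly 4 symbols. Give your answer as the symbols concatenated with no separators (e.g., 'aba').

Step 1: interval [0/1, 1/1), width = 1/1 - 0/1 = 1/1
  'e': [0/1 + 1/1*0/1, 0/1 + 1/1*1/4) = [0/1, 1/4) <- contains code 293/4096
  'b': [0/1 + 1/1*1/4, 0/1 + 1/1*3/8) = [1/4, 3/8)
  'a': [0/1 + 1/1*3/8, 0/1 + 1/1*1/1) = [3/8, 1/1)
  emit 'e', narrow to [0/1, 1/4)
Step 2: interval [0/1, 1/4), width = 1/4 - 0/1 = 1/4
  'e': [0/1 + 1/4*0/1, 0/1 + 1/4*1/4) = [0/1, 1/16)
  'b': [0/1 + 1/4*1/4, 0/1 + 1/4*3/8) = [1/16, 3/32) <- contains code 293/4096
  'a': [0/1 + 1/4*3/8, 0/1 + 1/4*1/1) = [3/32, 1/4)
  emit 'b', narrow to [1/16, 3/32)
Step 3: interval [1/16, 3/32), width = 3/32 - 1/16 = 1/32
  'e': [1/16 + 1/32*0/1, 1/16 + 1/32*1/4) = [1/16, 9/128)
  'b': [1/16 + 1/32*1/4, 1/16 + 1/32*3/8) = [9/128, 19/256) <- contains code 293/4096
  'a': [1/16 + 1/32*3/8, 1/16 + 1/32*1/1) = [19/256, 3/32)
  emit 'b', narrow to [9/128, 19/256)
Step 4: interval [9/128, 19/256), width = 19/256 - 9/128 = 1/256
  'e': [9/128 + 1/256*0/1, 9/128 + 1/256*1/4) = [9/128, 73/1024)
  'b': [9/128 + 1/256*1/4, 9/128 + 1/256*3/8) = [73/1024, 147/2048) <- contains code 293/4096
  'a': [9/128 + 1/256*3/8, 9/128 + 1/256*1/1) = [147/2048, 19/256)
  emit 'b', narrow to [73/1024, 147/2048)

Answer: ebbb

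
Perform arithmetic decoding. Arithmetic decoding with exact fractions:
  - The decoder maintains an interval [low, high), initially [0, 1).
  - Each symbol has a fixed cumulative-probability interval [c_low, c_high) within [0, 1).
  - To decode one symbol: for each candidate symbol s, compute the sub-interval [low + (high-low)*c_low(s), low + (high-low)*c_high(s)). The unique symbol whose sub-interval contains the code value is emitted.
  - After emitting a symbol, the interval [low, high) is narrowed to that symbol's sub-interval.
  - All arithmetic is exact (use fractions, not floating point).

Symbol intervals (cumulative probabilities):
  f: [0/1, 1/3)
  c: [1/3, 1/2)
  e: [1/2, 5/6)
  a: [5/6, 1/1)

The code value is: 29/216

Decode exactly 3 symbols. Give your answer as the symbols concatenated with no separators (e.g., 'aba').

Step 1: interval [0/1, 1/1), width = 1/1 - 0/1 = 1/1
  'f': [0/1 + 1/1*0/1, 0/1 + 1/1*1/3) = [0/1, 1/3) <- contains code 29/216
  'c': [0/1 + 1/1*1/3, 0/1 + 1/1*1/2) = [1/3, 1/2)
  'e': [0/1 + 1/1*1/2, 0/1 + 1/1*5/6) = [1/2, 5/6)
  'a': [0/1 + 1/1*5/6, 0/1 + 1/1*1/1) = [5/6, 1/1)
  emit 'f', narrow to [0/1, 1/3)
Step 2: interval [0/1, 1/3), width = 1/3 - 0/1 = 1/3
  'f': [0/1 + 1/3*0/1, 0/1 + 1/3*1/3) = [0/1, 1/9)
  'c': [0/1 + 1/3*1/3, 0/1 + 1/3*1/2) = [1/9, 1/6) <- contains code 29/216
  'e': [0/1 + 1/3*1/2, 0/1 + 1/3*5/6) = [1/6, 5/18)
  'a': [0/1 + 1/3*5/6, 0/1 + 1/3*1/1) = [5/18, 1/3)
  emit 'c', narrow to [1/9, 1/6)
Step 3: interval [1/9, 1/6), width = 1/6 - 1/9 = 1/18
  'f': [1/9 + 1/18*0/1, 1/9 + 1/18*1/3) = [1/9, 7/54)
  'c': [1/9 + 1/18*1/3, 1/9 + 1/18*1/2) = [7/54, 5/36) <- contains code 29/216
  'e': [1/9 + 1/18*1/2, 1/9 + 1/18*5/6) = [5/36, 17/108)
  'a': [1/9 + 1/18*5/6, 1/9 + 1/18*1/1) = [17/108, 1/6)
  emit 'c', narrow to [7/54, 5/36)

Answer: fcc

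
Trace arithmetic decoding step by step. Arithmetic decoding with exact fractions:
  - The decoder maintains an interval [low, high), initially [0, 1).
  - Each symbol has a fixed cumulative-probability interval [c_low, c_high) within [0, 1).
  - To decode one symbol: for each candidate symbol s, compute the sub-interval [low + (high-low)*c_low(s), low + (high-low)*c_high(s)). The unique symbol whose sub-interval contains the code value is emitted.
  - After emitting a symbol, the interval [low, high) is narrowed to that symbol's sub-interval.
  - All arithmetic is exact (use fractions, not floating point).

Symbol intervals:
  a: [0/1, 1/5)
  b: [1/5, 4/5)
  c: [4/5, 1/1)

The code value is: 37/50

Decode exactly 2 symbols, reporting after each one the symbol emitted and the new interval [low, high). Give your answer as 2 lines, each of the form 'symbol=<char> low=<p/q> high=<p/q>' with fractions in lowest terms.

Step 1: interval [0/1, 1/1), width = 1/1 - 0/1 = 1/1
  'a': [0/1 + 1/1*0/1, 0/1 + 1/1*1/5) = [0/1, 1/5)
  'b': [0/1 + 1/1*1/5, 0/1 + 1/1*4/5) = [1/5, 4/5) <- contains code 37/50
  'c': [0/1 + 1/1*4/5, 0/1 + 1/1*1/1) = [4/5, 1/1)
  emit 'b', narrow to [1/5, 4/5)
Step 2: interval [1/5, 4/5), width = 4/5 - 1/5 = 3/5
  'a': [1/5 + 3/5*0/1, 1/5 + 3/5*1/5) = [1/5, 8/25)
  'b': [1/5 + 3/5*1/5, 1/5 + 3/5*4/5) = [8/25, 17/25)
  'c': [1/5 + 3/5*4/5, 1/5 + 3/5*1/1) = [17/25, 4/5) <- contains code 37/50
  emit 'c', narrow to [17/25, 4/5)

Answer: symbol=b low=1/5 high=4/5
symbol=c low=17/25 high=4/5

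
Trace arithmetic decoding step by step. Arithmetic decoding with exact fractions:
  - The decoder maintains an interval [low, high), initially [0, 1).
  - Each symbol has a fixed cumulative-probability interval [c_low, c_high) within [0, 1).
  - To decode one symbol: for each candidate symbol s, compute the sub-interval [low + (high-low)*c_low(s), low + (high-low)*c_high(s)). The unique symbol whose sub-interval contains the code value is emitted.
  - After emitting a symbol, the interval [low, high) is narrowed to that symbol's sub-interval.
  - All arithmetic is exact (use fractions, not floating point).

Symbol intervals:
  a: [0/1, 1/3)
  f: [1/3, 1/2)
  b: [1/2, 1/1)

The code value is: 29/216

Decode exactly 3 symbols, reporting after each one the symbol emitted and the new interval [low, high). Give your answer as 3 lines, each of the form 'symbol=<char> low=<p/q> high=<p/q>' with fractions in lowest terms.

Answer: symbol=a low=0/1 high=1/3
symbol=f low=1/9 high=1/6
symbol=f low=7/54 high=5/36

Derivation:
Step 1: interval [0/1, 1/1), width = 1/1 - 0/1 = 1/1
  'a': [0/1 + 1/1*0/1, 0/1 + 1/1*1/3) = [0/1, 1/3) <- contains code 29/216
  'f': [0/1 + 1/1*1/3, 0/1 + 1/1*1/2) = [1/3, 1/2)
  'b': [0/1 + 1/1*1/2, 0/1 + 1/1*1/1) = [1/2, 1/1)
  emit 'a', narrow to [0/1, 1/3)
Step 2: interval [0/1, 1/3), width = 1/3 - 0/1 = 1/3
  'a': [0/1 + 1/3*0/1, 0/1 + 1/3*1/3) = [0/1, 1/9)
  'f': [0/1 + 1/3*1/3, 0/1 + 1/3*1/2) = [1/9, 1/6) <- contains code 29/216
  'b': [0/1 + 1/3*1/2, 0/1 + 1/3*1/1) = [1/6, 1/3)
  emit 'f', narrow to [1/9, 1/6)
Step 3: interval [1/9, 1/6), width = 1/6 - 1/9 = 1/18
  'a': [1/9 + 1/18*0/1, 1/9 + 1/18*1/3) = [1/9, 7/54)
  'f': [1/9 + 1/18*1/3, 1/9 + 1/18*1/2) = [7/54, 5/36) <- contains code 29/216
  'b': [1/9 + 1/18*1/2, 1/9 + 1/18*1/1) = [5/36, 1/6)
  emit 'f', narrow to [7/54, 5/36)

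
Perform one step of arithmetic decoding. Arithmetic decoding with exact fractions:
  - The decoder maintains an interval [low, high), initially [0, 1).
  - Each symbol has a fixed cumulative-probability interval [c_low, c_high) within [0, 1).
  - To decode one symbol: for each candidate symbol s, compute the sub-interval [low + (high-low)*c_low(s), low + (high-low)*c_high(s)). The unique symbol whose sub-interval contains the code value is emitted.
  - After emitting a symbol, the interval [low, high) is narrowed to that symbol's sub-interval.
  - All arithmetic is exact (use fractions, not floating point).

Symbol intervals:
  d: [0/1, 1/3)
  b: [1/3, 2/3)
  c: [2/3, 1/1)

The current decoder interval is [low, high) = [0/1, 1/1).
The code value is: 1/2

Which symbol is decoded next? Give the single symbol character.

Answer: b

Derivation:
Interval width = high − low = 1/1 − 0/1 = 1/1
Scaled code = (code − low) / width = (1/2 − 0/1) / 1/1 = 1/2
  d: [0/1, 1/3) 
  b: [1/3, 2/3) ← scaled code falls here ✓
  c: [2/3, 1/1) 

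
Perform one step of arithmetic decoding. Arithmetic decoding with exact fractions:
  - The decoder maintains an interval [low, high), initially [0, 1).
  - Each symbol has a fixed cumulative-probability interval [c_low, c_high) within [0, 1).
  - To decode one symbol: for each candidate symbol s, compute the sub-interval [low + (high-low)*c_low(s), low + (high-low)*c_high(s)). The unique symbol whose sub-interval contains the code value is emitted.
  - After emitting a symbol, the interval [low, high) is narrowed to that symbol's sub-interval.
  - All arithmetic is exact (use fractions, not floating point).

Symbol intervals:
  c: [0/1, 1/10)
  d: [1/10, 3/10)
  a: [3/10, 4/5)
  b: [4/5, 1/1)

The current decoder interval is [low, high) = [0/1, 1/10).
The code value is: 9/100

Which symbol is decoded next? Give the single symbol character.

Interval width = high − low = 1/10 − 0/1 = 1/10
Scaled code = (code − low) / width = (9/100 − 0/1) / 1/10 = 9/10
  c: [0/1, 1/10) 
  d: [1/10, 3/10) 
  a: [3/10, 4/5) 
  b: [4/5, 1/1) ← scaled code falls here ✓

Answer: b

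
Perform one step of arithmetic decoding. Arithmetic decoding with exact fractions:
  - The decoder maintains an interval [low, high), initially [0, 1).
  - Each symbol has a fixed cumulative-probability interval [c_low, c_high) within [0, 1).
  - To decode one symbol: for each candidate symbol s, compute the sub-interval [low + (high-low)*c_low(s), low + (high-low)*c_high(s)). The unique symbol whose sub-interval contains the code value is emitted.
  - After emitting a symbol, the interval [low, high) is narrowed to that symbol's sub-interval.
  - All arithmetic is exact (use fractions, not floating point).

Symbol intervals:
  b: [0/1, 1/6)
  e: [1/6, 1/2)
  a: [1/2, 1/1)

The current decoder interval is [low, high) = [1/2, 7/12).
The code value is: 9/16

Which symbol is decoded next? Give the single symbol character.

Answer: a

Derivation:
Interval width = high − low = 7/12 − 1/2 = 1/12
Scaled code = (code − low) / width = (9/16 − 1/2) / 1/12 = 3/4
  b: [0/1, 1/6) 
  e: [1/6, 1/2) 
  a: [1/2, 1/1) ← scaled code falls here ✓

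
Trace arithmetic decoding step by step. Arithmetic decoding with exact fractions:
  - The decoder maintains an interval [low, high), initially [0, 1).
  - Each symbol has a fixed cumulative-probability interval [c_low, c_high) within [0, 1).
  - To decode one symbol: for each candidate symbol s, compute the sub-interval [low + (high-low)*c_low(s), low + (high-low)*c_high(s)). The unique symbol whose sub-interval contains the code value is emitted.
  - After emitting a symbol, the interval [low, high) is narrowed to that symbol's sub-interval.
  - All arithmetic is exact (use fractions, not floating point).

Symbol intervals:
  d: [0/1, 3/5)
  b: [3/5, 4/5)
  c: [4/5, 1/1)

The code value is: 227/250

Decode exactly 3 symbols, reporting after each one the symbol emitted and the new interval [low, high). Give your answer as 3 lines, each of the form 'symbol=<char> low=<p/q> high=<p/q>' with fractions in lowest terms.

Answer: symbol=c low=4/5 high=1/1
symbol=d low=4/5 high=23/25
symbol=c low=112/125 high=23/25

Derivation:
Step 1: interval [0/1, 1/1), width = 1/1 - 0/1 = 1/1
  'd': [0/1 + 1/1*0/1, 0/1 + 1/1*3/5) = [0/1, 3/5)
  'b': [0/1 + 1/1*3/5, 0/1 + 1/1*4/5) = [3/5, 4/5)
  'c': [0/1 + 1/1*4/5, 0/1 + 1/1*1/1) = [4/5, 1/1) <- contains code 227/250
  emit 'c', narrow to [4/5, 1/1)
Step 2: interval [4/5, 1/1), width = 1/1 - 4/5 = 1/5
  'd': [4/5 + 1/5*0/1, 4/5 + 1/5*3/5) = [4/5, 23/25) <- contains code 227/250
  'b': [4/5 + 1/5*3/5, 4/5 + 1/5*4/5) = [23/25, 24/25)
  'c': [4/5 + 1/5*4/5, 4/5 + 1/5*1/1) = [24/25, 1/1)
  emit 'd', narrow to [4/5, 23/25)
Step 3: interval [4/5, 23/25), width = 23/25 - 4/5 = 3/25
  'd': [4/5 + 3/25*0/1, 4/5 + 3/25*3/5) = [4/5, 109/125)
  'b': [4/5 + 3/25*3/5, 4/5 + 3/25*4/5) = [109/125, 112/125)
  'c': [4/5 + 3/25*4/5, 4/5 + 3/25*1/1) = [112/125, 23/25) <- contains code 227/250
  emit 'c', narrow to [112/125, 23/25)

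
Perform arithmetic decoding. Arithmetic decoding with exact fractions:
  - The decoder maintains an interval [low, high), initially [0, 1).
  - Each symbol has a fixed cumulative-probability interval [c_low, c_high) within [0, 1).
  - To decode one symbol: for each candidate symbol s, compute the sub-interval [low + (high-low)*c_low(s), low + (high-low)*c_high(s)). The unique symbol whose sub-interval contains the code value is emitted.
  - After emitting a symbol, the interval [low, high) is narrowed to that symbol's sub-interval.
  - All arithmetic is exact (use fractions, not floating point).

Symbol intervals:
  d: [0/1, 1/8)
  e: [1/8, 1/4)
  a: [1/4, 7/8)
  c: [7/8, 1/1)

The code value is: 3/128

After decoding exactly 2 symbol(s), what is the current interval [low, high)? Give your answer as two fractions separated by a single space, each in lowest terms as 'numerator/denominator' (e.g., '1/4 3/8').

Answer: 1/64 1/32

Derivation:
Step 1: interval [0/1, 1/1), width = 1/1 - 0/1 = 1/1
  'd': [0/1 + 1/1*0/1, 0/1 + 1/1*1/8) = [0/1, 1/8) <- contains code 3/128
  'e': [0/1 + 1/1*1/8, 0/1 + 1/1*1/4) = [1/8, 1/4)
  'a': [0/1 + 1/1*1/4, 0/1 + 1/1*7/8) = [1/4, 7/8)
  'c': [0/1 + 1/1*7/8, 0/1 + 1/1*1/1) = [7/8, 1/1)
  emit 'd', narrow to [0/1, 1/8)
Step 2: interval [0/1, 1/8), width = 1/8 - 0/1 = 1/8
  'd': [0/1 + 1/8*0/1, 0/1 + 1/8*1/8) = [0/1, 1/64)
  'e': [0/1 + 1/8*1/8, 0/1 + 1/8*1/4) = [1/64, 1/32) <- contains code 3/128
  'a': [0/1 + 1/8*1/4, 0/1 + 1/8*7/8) = [1/32, 7/64)
  'c': [0/1 + 1/8*7/8, 0/1 + 1/8*1/1) = [7/64, 1/8)
  emit 'e', narrow to [1/64, 1/32)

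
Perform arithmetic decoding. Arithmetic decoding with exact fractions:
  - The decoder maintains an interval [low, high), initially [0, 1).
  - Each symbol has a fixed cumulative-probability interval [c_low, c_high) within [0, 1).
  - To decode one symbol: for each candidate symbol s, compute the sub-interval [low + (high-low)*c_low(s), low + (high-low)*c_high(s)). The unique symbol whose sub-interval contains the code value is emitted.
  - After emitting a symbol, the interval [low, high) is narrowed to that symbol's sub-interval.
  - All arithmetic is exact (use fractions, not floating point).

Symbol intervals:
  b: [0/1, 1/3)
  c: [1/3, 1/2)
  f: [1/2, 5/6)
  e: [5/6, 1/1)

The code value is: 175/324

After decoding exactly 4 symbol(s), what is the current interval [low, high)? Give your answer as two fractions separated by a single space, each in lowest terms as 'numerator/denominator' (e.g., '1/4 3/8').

Answer: 29/54 44/81

Derivation:
Step 1: interval [0/1, 1/1), width = 1/1 - 0/1 = 1/1
  'b': [0/1 + 1/1*0/1, 0/1 + 1/1*1/3) = [0/1, 1/3)
  'c': [0/1 + 1/1*1/3, 0/1 + 1/1*1/2) = [1/3, 1/2)
  'f': [0/1 + 1/1*1/2, 0/1 + 1/1*5/6) = [1/2, 5/6) <- contains code 175/324
  'e': [0/1 + 1/1*5/6, 0/1 + 1/1*1/1) = [5/6, 1/1)
  emit 'f', narrow to [1/2, 5/6)
Step 2: interval [1/2, 5/6), width = 5/6 - 1/2 = 1/3
  'b': [1/2 + 1/3*0/1, 1/2 + 1/3*1/3) = [1/2, 11/18) <- contains code 175/324
  'c': [1/2 + 1/3*1/3, 1/2 + 1/3*1/2) = [11/18, 2/3)
  'f': [1/2 + 1/3*1/2, 1/2 + 1/3*5/6) = [2/3, 7/9)
  'e': [1/2 + 1/3*5/6, 1/2 + 1/3*1/1) = [7/9, 5/6)
  emit 'b', narrow to [1/2, 11/18)
Step 3: interval [1/2, 11/18), width = 11/18 - 1/2 = 1/9
  'b': [1/2 + 1/9*0/1, 1/2 + 1/9*1/3) = [1/2, 29/54)
  'c': [1/2 + 1/9*1/3, 1/2 + 1/9*1/2) = [29/54, 5/9) <- contains code 175/324
  'f': [1/2 + 1/9*1/2, 1/2 + 1/9*5/6) = [5/9, 16/27)
  'e': [1/2 + 1/9*5/6, 1/2 + 1/9*1/1) = [16/27, 11/18)
  emit 'c', narrow to [29/54, 5/9)
Step 4: interval [29/54, 5/9), width = 5/9 - 29/54 = 1/54
  'b': [29/54 + 1/54*0/1, 29/54 + 1/54*1/3) = [29/54, 44/81) <- contains code 175/324
  'c': [29/54 + 1/54*1/3, 29/54 + 1/54*1/2) = [44/81, 59/108)
  'f': [29/54 + 1/54*1/2, 29/54 + 1/54*5/6) = [59/108, 179/324)
  'e': [29/54 + 1/54*5/6, 29/54 + 1/54*1/1) = [179/324, 5/9)
  emit 'b', narrow to [29/54, 44/81)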